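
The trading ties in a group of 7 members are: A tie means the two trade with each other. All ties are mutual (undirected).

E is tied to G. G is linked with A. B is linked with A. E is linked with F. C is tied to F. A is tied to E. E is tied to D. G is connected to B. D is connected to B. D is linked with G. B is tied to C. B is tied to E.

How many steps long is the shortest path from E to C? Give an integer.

2

One shortest route is E – B – C, which uses 2 edges, and E and C are not directly tied, so nothing shorter exists. So d(E,C) = 2.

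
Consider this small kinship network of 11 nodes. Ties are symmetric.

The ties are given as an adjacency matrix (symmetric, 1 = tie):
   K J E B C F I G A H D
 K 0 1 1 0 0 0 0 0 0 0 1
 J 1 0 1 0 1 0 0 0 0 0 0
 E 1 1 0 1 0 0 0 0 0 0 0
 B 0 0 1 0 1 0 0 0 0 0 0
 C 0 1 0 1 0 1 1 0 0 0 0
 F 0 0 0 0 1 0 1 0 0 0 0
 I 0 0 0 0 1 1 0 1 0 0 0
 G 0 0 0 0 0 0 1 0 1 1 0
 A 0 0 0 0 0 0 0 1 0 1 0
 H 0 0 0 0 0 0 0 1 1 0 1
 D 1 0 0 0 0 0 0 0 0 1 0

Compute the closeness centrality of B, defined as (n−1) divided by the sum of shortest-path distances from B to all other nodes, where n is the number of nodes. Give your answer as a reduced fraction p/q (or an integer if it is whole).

5/12

Distances from B: A:4, C:1, D:3, E:1, F:2, G:3, H:4, I:2, J:2, K:2. Sum = 24.
n = 11, so closeness = 10/24 = 5/12.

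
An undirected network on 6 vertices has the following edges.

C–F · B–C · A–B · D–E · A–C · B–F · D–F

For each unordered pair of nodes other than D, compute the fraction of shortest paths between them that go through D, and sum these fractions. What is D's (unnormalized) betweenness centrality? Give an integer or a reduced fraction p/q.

4

Pairs whose geodesics pass through D — E–F: 1; E–C: 1; E–B: 1; E–A: 2/2.
All other pairs contribute 0.
Summing the contributions gives betweenness(D) = 4.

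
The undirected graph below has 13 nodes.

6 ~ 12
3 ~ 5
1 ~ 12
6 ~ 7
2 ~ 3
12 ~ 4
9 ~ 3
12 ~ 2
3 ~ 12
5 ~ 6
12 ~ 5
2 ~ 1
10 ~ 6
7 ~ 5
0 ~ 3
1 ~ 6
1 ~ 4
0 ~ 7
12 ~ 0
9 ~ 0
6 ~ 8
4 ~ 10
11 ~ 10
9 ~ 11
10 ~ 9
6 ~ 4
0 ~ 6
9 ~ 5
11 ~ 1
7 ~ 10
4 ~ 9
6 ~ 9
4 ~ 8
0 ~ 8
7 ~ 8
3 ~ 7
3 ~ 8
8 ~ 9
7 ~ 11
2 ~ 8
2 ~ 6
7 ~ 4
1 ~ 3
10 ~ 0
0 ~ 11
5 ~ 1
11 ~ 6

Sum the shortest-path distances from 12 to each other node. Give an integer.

17

Distances from 12: 0:1, 1:1, 2:1, 3:1, 4:1, 5:1, 6:1, 7:2, 8:2, 9:2, 10:2, 11:2.
Sum = 1 + 1 + 1 + 1 + 1 + 1 + 1 + 2 + 2 + 2 + 2 + 2 = 17.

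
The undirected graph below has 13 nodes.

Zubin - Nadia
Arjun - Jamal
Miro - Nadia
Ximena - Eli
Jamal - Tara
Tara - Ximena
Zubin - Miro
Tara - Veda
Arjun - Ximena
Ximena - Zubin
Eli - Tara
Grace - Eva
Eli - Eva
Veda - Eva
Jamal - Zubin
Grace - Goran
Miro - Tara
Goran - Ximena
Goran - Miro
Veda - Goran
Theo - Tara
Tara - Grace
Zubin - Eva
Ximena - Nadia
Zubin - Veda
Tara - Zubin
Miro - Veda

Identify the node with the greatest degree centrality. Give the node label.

Tara

Degrees — Arjun:2, Eli:3, Eva:4, Goran:4, Grace:3, Jamal:3, Miro:5, Nadia:3, Tara:8, Theo:1, Veda:5, Ximena:6, Zubin:7.
The maximum is 8, attained only by Tara.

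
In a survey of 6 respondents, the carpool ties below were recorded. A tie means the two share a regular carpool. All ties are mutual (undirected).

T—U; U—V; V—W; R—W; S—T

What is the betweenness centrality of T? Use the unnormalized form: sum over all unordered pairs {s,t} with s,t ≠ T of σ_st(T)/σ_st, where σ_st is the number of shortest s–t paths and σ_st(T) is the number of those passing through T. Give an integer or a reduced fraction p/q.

Pairs whose geodesics pass through T — W–S: 1; S–U: 1; S–V: 1; S–R: 1.
All other pairs contribute 0.
Summing the contributions gives betweenness(T) = 4.

4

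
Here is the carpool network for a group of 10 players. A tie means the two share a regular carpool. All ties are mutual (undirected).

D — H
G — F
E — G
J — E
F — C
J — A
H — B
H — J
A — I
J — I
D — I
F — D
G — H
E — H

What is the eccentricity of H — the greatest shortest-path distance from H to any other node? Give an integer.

Distances from H: A:2, B:1, C:3, D:1, E:1, F:2, G:1, I:2, J:1.
The largest is 3 (to C), so the eccentricity of H is 3.

3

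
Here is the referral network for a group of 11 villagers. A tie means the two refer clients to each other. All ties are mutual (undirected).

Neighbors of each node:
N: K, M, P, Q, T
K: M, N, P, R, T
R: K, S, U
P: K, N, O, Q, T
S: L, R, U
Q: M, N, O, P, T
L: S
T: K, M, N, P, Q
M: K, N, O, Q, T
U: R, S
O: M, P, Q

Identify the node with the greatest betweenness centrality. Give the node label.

K

Unnormalized betweenness of each node: K:121/5, L:0, M:53/12, N:29/20, O:1/5, P:53/12, Q:13/15, R:21, S:9, T:29/20, U:0.
K has the largest value, 121/5, making it the main broker — the node through which the most shortest paths run.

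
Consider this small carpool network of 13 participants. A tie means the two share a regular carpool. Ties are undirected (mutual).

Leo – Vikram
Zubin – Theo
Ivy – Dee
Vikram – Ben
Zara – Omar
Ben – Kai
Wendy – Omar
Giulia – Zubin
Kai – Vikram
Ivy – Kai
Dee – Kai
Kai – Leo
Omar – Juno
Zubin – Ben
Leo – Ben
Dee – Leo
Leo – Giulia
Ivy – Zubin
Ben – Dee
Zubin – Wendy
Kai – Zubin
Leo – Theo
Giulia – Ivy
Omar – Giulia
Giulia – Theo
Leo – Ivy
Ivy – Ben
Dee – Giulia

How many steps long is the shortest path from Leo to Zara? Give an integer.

3

One shortest route is Leo – Giulia – Omar – Zara, which uses 3 edges, and at distance 2 from Leo we only reach {Omar, Zubin}, which does not include Zara. So d(Leo,Zara) = 3.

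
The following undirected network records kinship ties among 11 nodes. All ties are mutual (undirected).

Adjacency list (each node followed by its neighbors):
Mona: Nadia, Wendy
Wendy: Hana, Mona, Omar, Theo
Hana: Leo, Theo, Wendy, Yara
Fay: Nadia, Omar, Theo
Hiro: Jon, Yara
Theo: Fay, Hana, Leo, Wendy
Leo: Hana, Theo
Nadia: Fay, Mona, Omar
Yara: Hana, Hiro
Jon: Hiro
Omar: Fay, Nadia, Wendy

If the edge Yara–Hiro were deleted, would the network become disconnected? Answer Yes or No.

Yes

Without the Yara–Hiro edge there is no alternate route between Yara and Hiro, so the network disconnects. It is a bridge.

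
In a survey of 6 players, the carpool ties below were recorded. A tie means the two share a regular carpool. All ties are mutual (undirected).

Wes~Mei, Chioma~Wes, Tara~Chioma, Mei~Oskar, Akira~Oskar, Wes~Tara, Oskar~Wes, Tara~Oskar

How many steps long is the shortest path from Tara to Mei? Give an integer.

One shortest route is Tara – Wes – Mei, which uses 2 edges, and Tara and Mei are not directly tied, so nothing shorter exists. So d(Tara,Mei) = 2.

2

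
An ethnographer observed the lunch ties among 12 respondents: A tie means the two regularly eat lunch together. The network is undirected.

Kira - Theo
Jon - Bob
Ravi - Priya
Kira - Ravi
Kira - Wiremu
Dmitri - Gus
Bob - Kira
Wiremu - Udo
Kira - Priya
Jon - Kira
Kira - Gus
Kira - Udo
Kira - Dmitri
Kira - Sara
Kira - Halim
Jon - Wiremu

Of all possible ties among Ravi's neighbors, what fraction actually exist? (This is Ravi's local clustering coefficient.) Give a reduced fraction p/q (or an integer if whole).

Ravi's neighbors: Kira and Priya (k = 2).
Possible neighbor pairs: C(2,2) = 1. Edges among them: Kira–Priya → e = 1.
Clustering(Ravi) = 1/1.

1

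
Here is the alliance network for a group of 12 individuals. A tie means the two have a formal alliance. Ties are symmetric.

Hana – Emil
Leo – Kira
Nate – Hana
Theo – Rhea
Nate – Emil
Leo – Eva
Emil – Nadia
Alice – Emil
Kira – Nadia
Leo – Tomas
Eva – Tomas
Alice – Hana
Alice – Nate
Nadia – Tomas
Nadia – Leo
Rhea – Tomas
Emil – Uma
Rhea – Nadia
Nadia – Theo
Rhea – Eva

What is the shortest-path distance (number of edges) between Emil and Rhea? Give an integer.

One shortest route is Emil – Nadia – Rhea, which uses 2 edges, and Emil and Rhea are not directly tied, so nothing shorter exists. So d(Emil,Rhea) = 2.

2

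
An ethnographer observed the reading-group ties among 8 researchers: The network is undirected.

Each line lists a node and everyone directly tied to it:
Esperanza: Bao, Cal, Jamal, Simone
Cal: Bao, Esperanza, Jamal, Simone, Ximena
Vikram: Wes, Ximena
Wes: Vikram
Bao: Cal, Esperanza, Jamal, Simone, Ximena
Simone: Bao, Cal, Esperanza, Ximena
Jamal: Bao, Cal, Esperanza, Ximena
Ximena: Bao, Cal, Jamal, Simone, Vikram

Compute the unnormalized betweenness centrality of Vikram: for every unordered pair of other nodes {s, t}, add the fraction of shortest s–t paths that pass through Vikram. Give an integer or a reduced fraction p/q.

Pairs whose geodesics pass through Vikram — Wes–Simone: 1; Wes–Cal: 1; Wes–Esperanza: 4/4; Wes–Jamal: 1; Wes–Bao: 1; Wes–Ximena: 1.
All other pairs contribute 0.
Summing the contributions gives betweenness(Vikram) = 6.

6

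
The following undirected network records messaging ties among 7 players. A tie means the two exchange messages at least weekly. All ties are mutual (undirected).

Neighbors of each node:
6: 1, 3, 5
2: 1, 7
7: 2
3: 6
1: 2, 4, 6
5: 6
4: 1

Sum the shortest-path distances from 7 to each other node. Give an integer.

Distances from 7: 1:2, 2:1, 3:4, 4:3, 5:4, 6:3.
Sum = 2 + 1 + 4 + 3 + 4 + 3 = 17.

17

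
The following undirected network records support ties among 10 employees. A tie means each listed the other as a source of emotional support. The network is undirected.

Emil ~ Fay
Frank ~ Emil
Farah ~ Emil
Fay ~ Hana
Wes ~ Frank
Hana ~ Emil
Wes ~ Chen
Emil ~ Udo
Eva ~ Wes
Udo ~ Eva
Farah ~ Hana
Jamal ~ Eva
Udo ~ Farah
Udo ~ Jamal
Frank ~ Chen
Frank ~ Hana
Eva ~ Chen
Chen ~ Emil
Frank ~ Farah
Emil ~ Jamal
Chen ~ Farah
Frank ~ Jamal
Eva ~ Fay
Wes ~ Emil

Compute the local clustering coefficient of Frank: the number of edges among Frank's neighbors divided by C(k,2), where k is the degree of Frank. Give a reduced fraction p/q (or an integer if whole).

Frank's neighbors: Chen, Emil, Farah, Hana, Jamal, and Wes (k = 6).
Possible neighbor pairs: C(6,2) = 15. Edges among them: Chen–Emil, Chen–Farah, Chen–Wes, Emil–Farah, Emil–Hana, Emil–Jamal, Emil–Wes, Farah–Hana → e = 8.
Clustering(Frank) = 8/15.

8/15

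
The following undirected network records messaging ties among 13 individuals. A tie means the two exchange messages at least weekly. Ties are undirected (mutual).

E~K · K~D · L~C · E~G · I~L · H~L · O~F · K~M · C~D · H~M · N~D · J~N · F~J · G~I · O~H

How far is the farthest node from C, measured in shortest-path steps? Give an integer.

Distances from C: D:1, E:3, F:4, G:3, H:2, I:2, J:3, K:2, L:1, M:3, N:2, O:3.
The largest is 4 (to F), so the eccentricity of C is 4.

4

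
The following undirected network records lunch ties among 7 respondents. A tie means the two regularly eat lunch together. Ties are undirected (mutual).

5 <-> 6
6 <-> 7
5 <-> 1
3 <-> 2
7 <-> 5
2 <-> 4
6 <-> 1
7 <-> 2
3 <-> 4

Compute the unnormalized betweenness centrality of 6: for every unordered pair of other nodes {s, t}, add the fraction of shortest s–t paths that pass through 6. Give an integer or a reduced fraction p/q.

2

Pairs whose geodesics pass through 6 — 7–1: 1/2; 1–3: 1/2; 1–4: 1/2; 1–2: 1/2.
All other pairs contribute 0.
Summing the contributions gives betweenness(6) = 2.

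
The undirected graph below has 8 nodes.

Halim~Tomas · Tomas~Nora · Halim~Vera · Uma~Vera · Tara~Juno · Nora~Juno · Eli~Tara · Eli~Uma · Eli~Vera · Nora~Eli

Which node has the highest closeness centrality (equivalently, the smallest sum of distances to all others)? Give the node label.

Eli

Farness (sum of distances to all others) for each node — Eli:10, Halim:14, Juno:15, Nora:11, Tara:14, Tomas:14, Uma:14, Vera:12.
The smallest farness is 10, for Eli, so Eli has the highest closeness.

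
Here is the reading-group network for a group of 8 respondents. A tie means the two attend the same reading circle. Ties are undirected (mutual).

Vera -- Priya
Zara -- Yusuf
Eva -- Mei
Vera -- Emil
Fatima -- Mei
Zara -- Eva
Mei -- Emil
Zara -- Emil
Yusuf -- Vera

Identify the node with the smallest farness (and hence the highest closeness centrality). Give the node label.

Emil

Farness (sum of distances to all others) for each node — Emil:11, Eva:15, Fatima:19, Mei:13, Priya:19, Vera:13, Yusuf:15, Zara:13.
The smallest farness is 11, for Emil, so Emil has the highest closeness.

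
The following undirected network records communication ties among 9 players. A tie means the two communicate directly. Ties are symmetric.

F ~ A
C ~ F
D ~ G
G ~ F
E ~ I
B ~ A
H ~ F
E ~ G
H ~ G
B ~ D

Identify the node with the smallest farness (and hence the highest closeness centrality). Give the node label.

G

Farness (sum of distances to all others) for each node — A:17, B:19, C:20, D:16, E:17, F:13, G:12, H:16, I:24.
The smallest farness is 12, for G, so G has the highest closeness.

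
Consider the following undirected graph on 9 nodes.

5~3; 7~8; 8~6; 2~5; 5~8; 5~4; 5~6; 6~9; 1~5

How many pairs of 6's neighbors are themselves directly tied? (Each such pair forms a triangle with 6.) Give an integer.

1

6's neighbors: 5, 8, and 9.
Neighbor pairs that are themselves tied: 6–5–8. Each forms one triangle with 6, for 1 in total.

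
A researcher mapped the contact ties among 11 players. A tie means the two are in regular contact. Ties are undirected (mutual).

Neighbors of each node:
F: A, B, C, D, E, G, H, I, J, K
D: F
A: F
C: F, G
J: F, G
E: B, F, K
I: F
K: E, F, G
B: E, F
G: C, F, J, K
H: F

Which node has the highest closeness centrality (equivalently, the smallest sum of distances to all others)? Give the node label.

Farness (sum of distances to all others) for each node — A:19, B:18, C:18, D:19, E:17, F:10, G:16, H:19, I:19, J:18, K:17.
The smallest farness is 10, for F, so F has the highest closeness.

F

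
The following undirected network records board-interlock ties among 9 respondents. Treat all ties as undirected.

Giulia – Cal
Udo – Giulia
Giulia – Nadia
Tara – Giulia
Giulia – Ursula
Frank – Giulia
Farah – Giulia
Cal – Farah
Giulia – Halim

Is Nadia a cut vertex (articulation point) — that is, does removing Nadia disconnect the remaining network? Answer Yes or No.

No

Even without Nadia, every remaining node can still reach every other (the residual graph is connected), so Nadia is not a cut vertex.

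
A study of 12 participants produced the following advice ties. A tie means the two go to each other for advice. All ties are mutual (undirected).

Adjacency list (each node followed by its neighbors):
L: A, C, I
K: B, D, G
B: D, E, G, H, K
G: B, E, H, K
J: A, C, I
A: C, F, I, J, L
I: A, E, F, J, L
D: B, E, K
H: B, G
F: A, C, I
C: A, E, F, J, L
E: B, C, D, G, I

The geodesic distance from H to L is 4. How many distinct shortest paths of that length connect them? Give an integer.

4

The shortest distance is 4. The length-4 paths are: H–B–E–I–L; H–G–E–I–L; H–B–E–C–L; H–G–E–C–L.
That gives 4 distinct shortest paths.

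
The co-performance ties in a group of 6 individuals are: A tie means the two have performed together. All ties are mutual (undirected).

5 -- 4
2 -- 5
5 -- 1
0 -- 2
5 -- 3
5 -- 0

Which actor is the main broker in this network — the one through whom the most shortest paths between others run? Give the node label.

5

Unnormalized betweenness of each node: 0:0, 1:0, 2:0, 3:0, 4:0, 5:9.
5 has the largest value, 9, making it the main broker — the node through which the most shortest paths run.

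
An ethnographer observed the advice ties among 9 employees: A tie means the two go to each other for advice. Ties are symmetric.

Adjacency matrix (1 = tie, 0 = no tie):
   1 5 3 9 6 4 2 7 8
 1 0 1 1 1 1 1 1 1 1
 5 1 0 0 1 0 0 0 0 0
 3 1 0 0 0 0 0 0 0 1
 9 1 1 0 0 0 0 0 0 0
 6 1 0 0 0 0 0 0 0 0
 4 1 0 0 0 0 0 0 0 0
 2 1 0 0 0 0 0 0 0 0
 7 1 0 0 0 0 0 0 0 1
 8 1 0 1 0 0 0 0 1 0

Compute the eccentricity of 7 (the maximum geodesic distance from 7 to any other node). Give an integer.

Distances from 7: 1:1, 2:2, 3:2, 4:2, 5:2, 6:2, 8:1, 9:2.
The largest is 2 (to 5, 3, 9, 6, 4, and 2), so the eccentricity of 7 is 2.

2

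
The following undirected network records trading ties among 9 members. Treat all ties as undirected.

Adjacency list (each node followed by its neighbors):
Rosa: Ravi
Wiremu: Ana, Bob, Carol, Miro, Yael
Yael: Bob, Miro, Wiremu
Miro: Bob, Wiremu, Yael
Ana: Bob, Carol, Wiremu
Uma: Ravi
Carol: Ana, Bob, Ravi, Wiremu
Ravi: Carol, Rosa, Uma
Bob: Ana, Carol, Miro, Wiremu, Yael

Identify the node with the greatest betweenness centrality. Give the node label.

Carol

Unnormalized betweenness of each node: Ana:0, Bob:5, Carol:15, Miro:0, Ravi:13, Rosa:0, Uma:0, Wiremu:5, Yael:0.
Carol has the largest value, 15, making it the main broker — the node through which the most shortest paths run.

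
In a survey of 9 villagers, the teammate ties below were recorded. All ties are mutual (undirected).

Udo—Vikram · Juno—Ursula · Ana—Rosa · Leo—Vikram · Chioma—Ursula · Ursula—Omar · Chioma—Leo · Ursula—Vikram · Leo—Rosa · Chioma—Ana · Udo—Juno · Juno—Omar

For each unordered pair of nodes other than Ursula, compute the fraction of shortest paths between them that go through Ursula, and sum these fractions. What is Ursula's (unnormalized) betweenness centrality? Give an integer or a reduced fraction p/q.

Pairs whose geodesics pass through Ursula — Omar–Vikram: 1; Omar–Leo: 2/2; Omar–Rosa: 3/3; Omar–Ana: 1; Omar–Chioma: 1; Juno–Vikram: 1/2; Juno–Leo: 2/3; Juno–Rosa: 3/4; Juno–Ana: 1; Juno–Chioma: 1; Udo–Ana: 2/4; Udo–Chioma: 2/3; Vikram–Ana: 1/3; Vikram–Chioma: 1/2.
All other pairs contribute 0.
Summing the contributions gives betweenness(Ursula) = 131/12.

131/12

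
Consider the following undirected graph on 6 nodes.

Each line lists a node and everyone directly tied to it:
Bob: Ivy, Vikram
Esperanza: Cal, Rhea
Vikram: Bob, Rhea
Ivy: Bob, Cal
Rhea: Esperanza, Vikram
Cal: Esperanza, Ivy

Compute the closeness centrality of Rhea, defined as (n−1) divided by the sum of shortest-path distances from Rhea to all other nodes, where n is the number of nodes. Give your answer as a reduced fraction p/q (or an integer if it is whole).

Distances from Rhea: Bob:2, Cal:2, Esperanza:1, Ivy:3, Vikram:1. Sum = 9.
n = 6, so closeness = 5/9.

5/9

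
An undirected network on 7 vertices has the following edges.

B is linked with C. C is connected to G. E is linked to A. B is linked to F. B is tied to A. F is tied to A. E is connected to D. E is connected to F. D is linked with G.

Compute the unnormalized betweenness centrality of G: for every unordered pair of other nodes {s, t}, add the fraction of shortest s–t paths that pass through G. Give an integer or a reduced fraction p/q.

Pairs whose geodesics pass through G — D–C: 1; D–B: 1/3; C–E: 1/3.
All other pairs contribute 0.
Summing the contributions gives betweenness(G) = 5/3.

5/3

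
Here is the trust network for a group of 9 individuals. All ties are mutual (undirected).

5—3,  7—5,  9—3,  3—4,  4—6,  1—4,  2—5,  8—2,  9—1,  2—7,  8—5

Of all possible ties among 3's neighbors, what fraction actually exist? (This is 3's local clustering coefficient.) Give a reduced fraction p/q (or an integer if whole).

3's neighbors: 4, 5, and 9 (k = 3).
Possible neighbor pairs: C(3,2) = 3. Edges among them: none → e = 0.
Clustering(3) = 0/3 = 0.

0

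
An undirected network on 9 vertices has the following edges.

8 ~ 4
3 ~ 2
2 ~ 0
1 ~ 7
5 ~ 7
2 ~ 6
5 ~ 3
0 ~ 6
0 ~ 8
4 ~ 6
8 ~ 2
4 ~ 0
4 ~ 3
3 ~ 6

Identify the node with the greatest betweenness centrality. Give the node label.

Unnormalized betweenness of each node: 0:7/12, 1:0, 2:11/3, 3:61/4, 4:11/3, 5:12, 6:19/12, 7:7, 8:1/4.
3 has the largest value, 61/4, making it the main broker — the node through which the most shortest paths run.

3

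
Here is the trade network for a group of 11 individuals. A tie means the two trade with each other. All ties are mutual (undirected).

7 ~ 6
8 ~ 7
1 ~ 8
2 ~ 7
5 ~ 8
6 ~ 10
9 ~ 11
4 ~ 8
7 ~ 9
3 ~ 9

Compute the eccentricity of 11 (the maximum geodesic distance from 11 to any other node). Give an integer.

Distances from 11: 1:4, 2:3, 3:2, 4:4, 5:4, 6:3, 7:2, 8:3, 9:1, 10:4.
The largest is 4 (to 5, 4, 1, and 10), so the eccentricity of 11 is 4.

4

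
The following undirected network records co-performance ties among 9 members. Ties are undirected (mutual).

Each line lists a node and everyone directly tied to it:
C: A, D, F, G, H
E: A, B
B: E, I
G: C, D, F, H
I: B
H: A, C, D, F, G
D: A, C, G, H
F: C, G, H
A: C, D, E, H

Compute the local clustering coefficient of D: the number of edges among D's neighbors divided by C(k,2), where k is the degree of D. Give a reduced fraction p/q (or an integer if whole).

D's neighbors: A, C, G, and H (k = 4).
Possible neighbor pairs: C(4,2) = 6. Edges among them: A–C, A–H, C–G, C–H, G–H → e = 5.
Clustering(D) = 5/6.

5/6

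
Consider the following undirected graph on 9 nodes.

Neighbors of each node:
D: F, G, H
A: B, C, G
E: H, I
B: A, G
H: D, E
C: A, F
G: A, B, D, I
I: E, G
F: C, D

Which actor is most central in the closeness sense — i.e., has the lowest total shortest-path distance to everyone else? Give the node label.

Farness (sum of distances to all others) for each node — A:15, B:17, C:18, D:13, E:19, F:17, G:12, H:17, I:16.
The smallest farness is 12, for G, so G has the highest closeness.

G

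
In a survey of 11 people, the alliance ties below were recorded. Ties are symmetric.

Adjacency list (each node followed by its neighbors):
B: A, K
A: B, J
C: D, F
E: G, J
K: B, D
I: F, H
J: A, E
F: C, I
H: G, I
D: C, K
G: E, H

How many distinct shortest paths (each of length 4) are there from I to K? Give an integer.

The shortest distance is 4, and the only length-4 path is I–F–C–D–K. So there is exactly 1 shortest path.

1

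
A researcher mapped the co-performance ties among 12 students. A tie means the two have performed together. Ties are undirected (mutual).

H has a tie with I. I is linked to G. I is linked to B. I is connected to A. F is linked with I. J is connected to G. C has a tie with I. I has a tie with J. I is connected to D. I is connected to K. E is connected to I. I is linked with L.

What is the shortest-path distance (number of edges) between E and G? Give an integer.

One shortest route is E – I – G, which uses 2 edges, and E and G are not directly tied, so nothing shorter exists. So d(E,G) = 2.

2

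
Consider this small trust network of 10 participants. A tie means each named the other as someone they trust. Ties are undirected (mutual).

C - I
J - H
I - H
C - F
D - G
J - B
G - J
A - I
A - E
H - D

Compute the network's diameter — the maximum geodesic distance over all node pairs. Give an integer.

5

Eccentricity of each node (its greatest distance to any other): A:4, B:5, C:4, D:4, E:5, F:5, G:5, H:3, I:3, J:4.
The maximum eccentricity is 5, realized for instance by the pair B–E via B – J – H – I – A – E. So the diameter is 5.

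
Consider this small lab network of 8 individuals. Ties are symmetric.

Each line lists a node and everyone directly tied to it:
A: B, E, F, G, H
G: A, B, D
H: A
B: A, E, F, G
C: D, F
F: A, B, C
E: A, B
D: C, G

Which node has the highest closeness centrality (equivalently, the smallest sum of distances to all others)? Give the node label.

Farness (sum of distances to all others) for each node — A:9, B:10, C:14, D:14, E:14, F:11, G:11, H:15.
The smallest farness is 9, for A, so A has the highest closeness.

A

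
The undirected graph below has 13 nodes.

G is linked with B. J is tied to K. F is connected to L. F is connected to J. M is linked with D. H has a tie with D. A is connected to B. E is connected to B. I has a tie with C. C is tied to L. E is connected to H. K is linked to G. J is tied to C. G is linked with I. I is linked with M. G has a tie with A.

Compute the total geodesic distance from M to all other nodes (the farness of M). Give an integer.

Distances from M: A:3, B:3, C:2, D:1, E:3, F:4, G:2, H:2, I:1, J:3, K:3, L:3.
Sum = 3 + 3 + 2 + 1 + 3 + 4 + 2 + 2 + 1 + 3 + 3 + 3 = 30.

30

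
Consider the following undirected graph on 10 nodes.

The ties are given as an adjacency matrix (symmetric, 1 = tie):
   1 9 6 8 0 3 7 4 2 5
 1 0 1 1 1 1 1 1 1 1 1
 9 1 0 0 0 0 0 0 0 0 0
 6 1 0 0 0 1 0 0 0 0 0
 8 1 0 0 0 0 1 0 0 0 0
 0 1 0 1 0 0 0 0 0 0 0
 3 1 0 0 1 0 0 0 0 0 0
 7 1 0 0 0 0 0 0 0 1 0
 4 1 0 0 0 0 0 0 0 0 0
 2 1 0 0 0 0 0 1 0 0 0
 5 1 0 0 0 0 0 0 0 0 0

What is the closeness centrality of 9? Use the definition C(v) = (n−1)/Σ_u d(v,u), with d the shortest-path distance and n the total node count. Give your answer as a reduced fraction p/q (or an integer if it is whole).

9/17

Distances from 9: 0:2, 1:1, 2:2, 3:2, 4:2, 5:2, 6:2, 7:2, 8:2. Sum = 17.
n = 10, so closeness = 9/17.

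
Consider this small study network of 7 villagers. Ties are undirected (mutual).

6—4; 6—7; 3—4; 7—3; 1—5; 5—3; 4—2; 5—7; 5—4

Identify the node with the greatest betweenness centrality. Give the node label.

Unnormalized betweenness of each node: 1:0, 2:0, 3:2/3, 4:13/2, 5:17/3, 6:2/3, 7:3/2.
4 has the largest value, 13/2, making it the main broker — the node through which the most shortest paths run.

4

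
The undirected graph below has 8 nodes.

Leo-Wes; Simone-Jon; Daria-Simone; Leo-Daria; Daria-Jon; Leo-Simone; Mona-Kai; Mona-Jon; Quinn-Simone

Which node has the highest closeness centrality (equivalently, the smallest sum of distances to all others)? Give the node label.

Farness (sum of distances to all others) for each node — Daria:12, Jon:12, Kai:22, Leo:14, Mona:16, Quinn:17, Simone:11, Wes:20.
The smallest farness is 11, for Simone, so Simone has the highest closeness.

Simone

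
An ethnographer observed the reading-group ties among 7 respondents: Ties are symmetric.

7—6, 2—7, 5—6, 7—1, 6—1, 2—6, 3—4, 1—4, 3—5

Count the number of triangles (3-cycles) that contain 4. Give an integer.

0

4's neighbors are 1 and 3, but none of them are tied to each other, so no triangle contains 4.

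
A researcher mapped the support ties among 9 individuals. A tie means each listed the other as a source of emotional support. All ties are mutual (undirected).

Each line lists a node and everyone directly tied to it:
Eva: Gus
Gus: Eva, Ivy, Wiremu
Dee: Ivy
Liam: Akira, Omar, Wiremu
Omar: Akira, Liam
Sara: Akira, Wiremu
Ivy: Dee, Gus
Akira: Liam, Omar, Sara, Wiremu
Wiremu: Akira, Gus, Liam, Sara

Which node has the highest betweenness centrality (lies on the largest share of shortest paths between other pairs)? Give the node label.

Unnormalized betweenness of each node: Akira:4, Dee:0, Eva:0, Gus:17, Ivy:7, Liam:5/2, Omar:0, Sara:0, Wiremu:33/2.
Gus has the largest value, 17, making it the main broker — the node through which the most shortest paths run.

Gus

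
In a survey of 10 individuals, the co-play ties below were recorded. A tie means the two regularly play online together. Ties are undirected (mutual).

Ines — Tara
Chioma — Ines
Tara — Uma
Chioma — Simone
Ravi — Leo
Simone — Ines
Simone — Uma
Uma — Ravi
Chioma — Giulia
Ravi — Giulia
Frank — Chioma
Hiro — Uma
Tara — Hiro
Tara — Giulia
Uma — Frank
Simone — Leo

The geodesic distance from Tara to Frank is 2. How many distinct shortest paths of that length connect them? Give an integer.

1

The shortest distance is 2, and the only length-2 path is Tara–Uma–Frank. So there is exactly 1 shortest path.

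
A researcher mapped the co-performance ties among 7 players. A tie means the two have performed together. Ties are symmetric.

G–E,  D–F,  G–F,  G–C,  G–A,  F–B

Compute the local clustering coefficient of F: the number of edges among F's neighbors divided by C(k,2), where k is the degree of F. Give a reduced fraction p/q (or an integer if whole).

0

F's neighbors: B, D, and G (k = 3).
Possible neighbor pairs: C(3,2) = 3. Edges among them: none → e = 0.
Clustering(F) = 0/3 = 0.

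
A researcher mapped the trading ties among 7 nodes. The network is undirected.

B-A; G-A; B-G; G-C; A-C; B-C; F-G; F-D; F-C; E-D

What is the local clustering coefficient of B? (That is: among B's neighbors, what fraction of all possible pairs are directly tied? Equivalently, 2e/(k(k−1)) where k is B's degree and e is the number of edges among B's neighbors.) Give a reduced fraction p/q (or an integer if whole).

B's neighbors: A, C, and G (k = 3).
Possible neighbor pairs: C(3,2) = 3. Edges among them: A–C, A–G, C–G → e = 3.
Clustering(B) = 3/3 = 1.

1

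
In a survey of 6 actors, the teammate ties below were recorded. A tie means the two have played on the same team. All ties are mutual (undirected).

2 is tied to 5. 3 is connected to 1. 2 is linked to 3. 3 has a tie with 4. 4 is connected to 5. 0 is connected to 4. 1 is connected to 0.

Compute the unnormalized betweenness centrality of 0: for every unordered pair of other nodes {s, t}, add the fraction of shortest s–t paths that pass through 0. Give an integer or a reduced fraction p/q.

Pairs whose geodesics pass through 0 — 1–5: 1/3; 1–4: 1/2.
All other pairs contribute 0.
Summing the contributions gives betweenness(0) = 5/6.

5/6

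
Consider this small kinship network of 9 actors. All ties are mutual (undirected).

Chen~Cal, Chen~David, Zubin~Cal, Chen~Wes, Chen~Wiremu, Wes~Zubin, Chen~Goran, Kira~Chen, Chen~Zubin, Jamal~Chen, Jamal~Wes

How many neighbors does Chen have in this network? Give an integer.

Chen is directly tied to Cal, David, Goran, Jamal, Kira, Wes, Wiremu, and Zubin. That is 8 neighbors, so the degree of Chen is 8.

8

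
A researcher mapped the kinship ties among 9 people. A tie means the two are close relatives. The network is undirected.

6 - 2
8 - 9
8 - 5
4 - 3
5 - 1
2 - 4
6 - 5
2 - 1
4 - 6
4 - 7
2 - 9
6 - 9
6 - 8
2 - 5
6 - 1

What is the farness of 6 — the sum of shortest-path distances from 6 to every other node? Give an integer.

Distances from 6: 1:1, 2:1, 3:2, 4:1, 5:1, 7:2, 8:1, 9:1.
Sum = 1 + 1 + 2 + 1 + 1 + 2 + 1 + 1 = 10.

10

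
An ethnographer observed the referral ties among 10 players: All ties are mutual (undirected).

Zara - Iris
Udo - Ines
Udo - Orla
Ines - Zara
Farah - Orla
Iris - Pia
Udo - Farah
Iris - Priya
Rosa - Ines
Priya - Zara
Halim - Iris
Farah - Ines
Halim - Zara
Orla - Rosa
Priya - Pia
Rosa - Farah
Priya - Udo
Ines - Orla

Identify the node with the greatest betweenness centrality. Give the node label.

Unnormalized betweenness of each node: Farah:47/60, Halim:0, Ines:154/15, Iris:43/15, Orla:47/60, Pia:0, Priya:122/15, Rosa:0, Udo:431/60, Zara:599/60.
Ines has the largest value, 154/15, making it the main broker — the node through which the most shortest paths run.

Ines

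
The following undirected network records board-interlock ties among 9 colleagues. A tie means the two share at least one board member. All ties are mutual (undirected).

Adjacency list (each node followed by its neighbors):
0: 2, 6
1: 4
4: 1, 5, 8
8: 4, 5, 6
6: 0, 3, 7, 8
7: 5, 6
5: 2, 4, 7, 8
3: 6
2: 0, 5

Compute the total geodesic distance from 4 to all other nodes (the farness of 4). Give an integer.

Distances from 4: 0:3, 1:1, 2:2, 3:3, 5:1, 6:2, 7:2, 8:1.
Sum = 3 + 1 + 2 + 3 + 1 + 2 + 2 + 1 = 15.

15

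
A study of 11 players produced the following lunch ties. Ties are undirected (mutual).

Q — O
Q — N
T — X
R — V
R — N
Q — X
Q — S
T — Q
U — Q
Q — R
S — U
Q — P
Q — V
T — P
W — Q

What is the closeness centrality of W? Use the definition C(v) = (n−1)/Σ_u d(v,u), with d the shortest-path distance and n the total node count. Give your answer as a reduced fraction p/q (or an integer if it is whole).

Distances from W: N:2, O:2, P:2, Q:1, R:2, S:2, T:2, U:2, V:2, X:2. Sum = 19.
n = 11, so closeness = 10/19.

10/19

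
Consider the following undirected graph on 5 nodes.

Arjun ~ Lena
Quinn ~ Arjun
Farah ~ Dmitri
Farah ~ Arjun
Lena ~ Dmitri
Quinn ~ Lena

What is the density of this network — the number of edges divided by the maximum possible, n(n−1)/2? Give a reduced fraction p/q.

3/5

There are 6 edges and 5 nodes, so the maximum possible is C(5,2) = 10.
Density = 6/10 = 3/5.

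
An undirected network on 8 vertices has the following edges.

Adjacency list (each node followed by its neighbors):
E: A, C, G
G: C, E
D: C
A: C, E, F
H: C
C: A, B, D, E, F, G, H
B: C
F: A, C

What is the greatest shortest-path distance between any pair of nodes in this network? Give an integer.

2

Eccentricity of each node (its greatest distance to any other): A:2, B:2, C:1, D:2, E:2, F:2, G:2, H:2.
The maximum eccentricity is 2, realized for instance by the pair G–A via G – C – A. So the diameter is 2.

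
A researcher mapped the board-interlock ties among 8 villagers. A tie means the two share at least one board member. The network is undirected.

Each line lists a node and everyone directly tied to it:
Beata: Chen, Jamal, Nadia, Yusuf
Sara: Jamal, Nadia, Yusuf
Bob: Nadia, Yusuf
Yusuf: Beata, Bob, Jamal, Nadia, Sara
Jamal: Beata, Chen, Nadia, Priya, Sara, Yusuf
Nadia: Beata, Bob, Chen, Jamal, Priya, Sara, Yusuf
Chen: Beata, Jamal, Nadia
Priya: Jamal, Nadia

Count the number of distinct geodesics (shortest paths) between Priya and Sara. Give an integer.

The shortest distance is 2. The length-2 paths are: Priya–Jamal–Sara; Priya–Nadia–Sara.
That gives 2 distinct shortest paths.

2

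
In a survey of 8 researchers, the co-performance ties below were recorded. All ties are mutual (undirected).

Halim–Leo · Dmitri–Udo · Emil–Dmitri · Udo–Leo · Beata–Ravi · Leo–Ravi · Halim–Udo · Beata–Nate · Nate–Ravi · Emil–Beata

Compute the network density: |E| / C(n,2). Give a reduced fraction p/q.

5/14

There are 10 edges and 8 nodes, so the maximum possible is C(8,2) = 28.
Density = 10/28 = 5/14.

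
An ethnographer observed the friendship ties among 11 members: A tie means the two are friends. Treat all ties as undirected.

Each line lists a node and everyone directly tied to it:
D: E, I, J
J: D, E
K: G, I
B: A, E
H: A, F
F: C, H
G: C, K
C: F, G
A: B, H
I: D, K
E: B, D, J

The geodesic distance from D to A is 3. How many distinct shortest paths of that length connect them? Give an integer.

The shortest distance is 3, and the only length-3 path is D–E–B–A. So there is exactly 1 shortest path.

1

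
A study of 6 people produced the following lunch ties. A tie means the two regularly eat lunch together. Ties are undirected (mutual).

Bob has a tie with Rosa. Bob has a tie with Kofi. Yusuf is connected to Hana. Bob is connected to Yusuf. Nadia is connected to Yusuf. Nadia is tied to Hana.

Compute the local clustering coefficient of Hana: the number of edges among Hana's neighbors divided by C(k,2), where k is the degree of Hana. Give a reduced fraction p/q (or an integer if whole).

Hana's neighbors: Nadia and Yusuf (k = 2).
Possible neighbor pairs: C(2,2) = 1. Edges among them: Nadia–Yusuf → e = 1.
Clustering(Hana) = 1/1.

1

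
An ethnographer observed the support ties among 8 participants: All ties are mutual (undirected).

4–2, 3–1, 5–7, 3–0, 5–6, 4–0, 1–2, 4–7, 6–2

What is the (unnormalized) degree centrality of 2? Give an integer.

2 is directly tied to 1, 4, and 6. That is 3 neighbors, so the degree of 2 is 3.

3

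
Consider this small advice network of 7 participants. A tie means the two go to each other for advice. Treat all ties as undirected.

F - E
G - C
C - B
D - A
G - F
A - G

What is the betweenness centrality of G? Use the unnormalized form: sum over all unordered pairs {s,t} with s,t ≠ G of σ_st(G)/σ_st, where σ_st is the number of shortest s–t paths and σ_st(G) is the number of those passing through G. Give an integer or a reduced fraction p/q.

Pairs whose geodesics pass through G — A–E: 1; A–C: 1; A–B: 1; A–F: 1; D–E: 1; D–C: 1; D–B: 1; D–F: 1; E–C: 1; E–B: 1; C–F: 1; B–F: 1.
All other pairs contribute 0.
Summing the contributions gives betweenness(G) = 12.

12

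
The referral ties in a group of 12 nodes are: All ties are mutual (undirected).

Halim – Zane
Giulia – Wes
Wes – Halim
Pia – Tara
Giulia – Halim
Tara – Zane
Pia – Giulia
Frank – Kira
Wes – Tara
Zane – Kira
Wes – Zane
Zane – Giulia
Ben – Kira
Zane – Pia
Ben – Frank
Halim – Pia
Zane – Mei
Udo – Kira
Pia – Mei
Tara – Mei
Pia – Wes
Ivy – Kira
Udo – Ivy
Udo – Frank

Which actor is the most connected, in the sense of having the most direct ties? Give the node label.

Degrees — Ben:2, Frank:3, Giulia:4, Halim:4, Ivy:2, Kira:5, Mei:3, Pia:6, Tara:4, Udo:3, Wes:5, Zane:7.
The maximum is 7, attained only by Zane.

Zane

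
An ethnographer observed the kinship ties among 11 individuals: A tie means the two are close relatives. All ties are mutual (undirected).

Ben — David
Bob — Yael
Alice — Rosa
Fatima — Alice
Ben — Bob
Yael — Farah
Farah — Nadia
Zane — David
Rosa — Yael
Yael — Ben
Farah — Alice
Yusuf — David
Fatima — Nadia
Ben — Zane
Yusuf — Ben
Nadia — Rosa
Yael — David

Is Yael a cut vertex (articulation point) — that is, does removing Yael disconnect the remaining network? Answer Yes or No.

Removing Yael leaves {Ben, Bob, David, Yusuf, and Zane} with no path to {Alice, Farah, Fatima, Nadia, and Rosa}, so the network splits into 2 components. Yael is a cut vertex.

Yes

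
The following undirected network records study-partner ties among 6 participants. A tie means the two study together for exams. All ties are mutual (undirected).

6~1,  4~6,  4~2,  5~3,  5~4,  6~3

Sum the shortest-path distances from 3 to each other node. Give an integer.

Distances from 3: 1:2, 2:3, 4:2, 5:1, 6:1.
Sum = 2 + 3 + 2 + 1 + 1 = 9.

9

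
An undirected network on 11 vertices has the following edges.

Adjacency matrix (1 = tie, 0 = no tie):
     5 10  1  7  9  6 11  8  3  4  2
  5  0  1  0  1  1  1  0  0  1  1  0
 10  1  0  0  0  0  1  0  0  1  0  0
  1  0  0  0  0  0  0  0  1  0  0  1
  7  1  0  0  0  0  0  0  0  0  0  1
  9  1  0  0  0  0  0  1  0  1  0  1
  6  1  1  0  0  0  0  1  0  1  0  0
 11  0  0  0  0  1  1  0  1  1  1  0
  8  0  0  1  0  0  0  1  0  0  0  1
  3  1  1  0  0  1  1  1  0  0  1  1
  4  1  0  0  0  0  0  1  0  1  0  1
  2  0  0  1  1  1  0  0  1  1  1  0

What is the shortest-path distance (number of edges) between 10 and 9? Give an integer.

2

One shortest route is 10 – 5 – 9, which uses 2 edges, and 10 and 9 are not directly tied, so nothing shorter exists. So d(10,9) = 2.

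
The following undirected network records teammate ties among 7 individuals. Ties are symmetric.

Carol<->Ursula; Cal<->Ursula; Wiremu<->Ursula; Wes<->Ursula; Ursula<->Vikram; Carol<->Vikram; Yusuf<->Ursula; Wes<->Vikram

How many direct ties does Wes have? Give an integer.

Wes is directly tied to Ursula and Vikram. That is 2 neighbors, so the degree of Wes is 2.

2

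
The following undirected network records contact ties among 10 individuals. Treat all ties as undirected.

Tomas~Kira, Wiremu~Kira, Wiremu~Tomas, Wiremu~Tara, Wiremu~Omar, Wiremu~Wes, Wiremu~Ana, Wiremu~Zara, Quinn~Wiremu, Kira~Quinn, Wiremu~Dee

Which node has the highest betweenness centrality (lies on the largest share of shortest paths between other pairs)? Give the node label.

Wiremu

Unnormalized betweenness of each node: Ana:0, Dee:0, Kira:1/2, Omar:0, Quinn:0, Tara:0, Tomas:0, Wes:0, Wiremu:67/2, Zara:0.
Wiremu has the largest value, 67/2, making it the main broker — the node through which the most shortest paths run.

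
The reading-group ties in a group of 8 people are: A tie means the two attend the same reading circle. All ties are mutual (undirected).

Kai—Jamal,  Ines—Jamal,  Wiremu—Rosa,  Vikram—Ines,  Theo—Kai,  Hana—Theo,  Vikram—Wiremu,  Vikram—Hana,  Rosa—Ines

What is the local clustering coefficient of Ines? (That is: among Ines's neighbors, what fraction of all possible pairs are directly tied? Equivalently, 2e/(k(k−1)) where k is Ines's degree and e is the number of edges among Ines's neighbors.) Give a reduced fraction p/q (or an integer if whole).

0

Ines's neighbors: Jamal, Rosa, and Vikram (k = 3).
Possible neighbor pairs: C(3,2) = 3. Edges among them: none → e = 0.
Clustering(Ines) = 0/3 = 0.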